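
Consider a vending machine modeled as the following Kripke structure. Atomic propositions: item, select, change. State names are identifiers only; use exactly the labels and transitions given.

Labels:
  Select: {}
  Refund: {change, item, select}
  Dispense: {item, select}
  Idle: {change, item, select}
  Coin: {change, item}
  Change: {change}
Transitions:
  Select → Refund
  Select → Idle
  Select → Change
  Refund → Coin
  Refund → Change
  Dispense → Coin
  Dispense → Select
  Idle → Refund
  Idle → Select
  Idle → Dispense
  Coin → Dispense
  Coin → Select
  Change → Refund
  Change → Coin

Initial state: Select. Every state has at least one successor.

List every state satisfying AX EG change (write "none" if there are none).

{Select}

States satisfying EG change: {Refund, Idle, Change}.
States satisfying AX EG change: {Select}.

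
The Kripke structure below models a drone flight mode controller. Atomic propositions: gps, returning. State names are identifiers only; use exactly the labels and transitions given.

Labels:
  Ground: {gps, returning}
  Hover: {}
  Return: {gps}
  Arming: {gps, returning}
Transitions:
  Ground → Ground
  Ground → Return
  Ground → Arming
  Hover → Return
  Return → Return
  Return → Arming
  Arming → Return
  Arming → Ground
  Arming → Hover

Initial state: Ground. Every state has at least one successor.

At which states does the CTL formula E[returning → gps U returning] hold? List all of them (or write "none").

States satisfying returning → gps: {Ground, Hover, Return, Arming}.
States satisfying returning: {Ground, Arming}.
States satisfying E[returning → gps U returning]: {Ground, Hover, Return, Arming}.

{Ground, Hover, Return, Arming}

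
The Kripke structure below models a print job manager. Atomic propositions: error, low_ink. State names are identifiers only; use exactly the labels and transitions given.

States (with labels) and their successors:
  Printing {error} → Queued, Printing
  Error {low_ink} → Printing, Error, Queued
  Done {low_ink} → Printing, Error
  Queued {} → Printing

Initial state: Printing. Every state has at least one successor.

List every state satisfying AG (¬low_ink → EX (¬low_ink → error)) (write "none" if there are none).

States satisfying ¬low_ink → EX (¬low_ink → error): {Printing, Error, Done, Queued}.
States satisfying AG (¬low_ink → EX (¬low_ink → error)): {Printing, Error, Done, Queued}.

{Printing, Error, Done, Queued}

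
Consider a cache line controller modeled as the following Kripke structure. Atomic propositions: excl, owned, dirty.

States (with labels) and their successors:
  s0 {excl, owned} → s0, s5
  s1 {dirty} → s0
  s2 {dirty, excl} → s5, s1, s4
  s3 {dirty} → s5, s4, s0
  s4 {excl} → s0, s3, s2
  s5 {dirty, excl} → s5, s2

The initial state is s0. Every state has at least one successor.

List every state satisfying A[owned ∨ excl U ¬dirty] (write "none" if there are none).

States satisfying owned ∨ excl: {s0, s2, s4, s5}.
States satisfying ¬dirty: {s0, s4}.
States satisfying A[owned ∨ excl U ¬dirty]: {s0, s4}.

{s0, s4}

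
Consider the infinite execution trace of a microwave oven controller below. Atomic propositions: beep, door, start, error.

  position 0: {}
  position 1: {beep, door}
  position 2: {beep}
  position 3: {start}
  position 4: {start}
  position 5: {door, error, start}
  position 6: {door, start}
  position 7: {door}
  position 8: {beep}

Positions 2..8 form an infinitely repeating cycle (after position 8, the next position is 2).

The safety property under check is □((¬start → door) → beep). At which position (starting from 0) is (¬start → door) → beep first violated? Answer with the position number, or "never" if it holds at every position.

3

Check (¬start → door) → beep at each position in order: 0 ✓, 1 ✓, 2 ✓.
At position 3 the labels are {start}, so (¬start → door) → beep is false there. This is the first violation.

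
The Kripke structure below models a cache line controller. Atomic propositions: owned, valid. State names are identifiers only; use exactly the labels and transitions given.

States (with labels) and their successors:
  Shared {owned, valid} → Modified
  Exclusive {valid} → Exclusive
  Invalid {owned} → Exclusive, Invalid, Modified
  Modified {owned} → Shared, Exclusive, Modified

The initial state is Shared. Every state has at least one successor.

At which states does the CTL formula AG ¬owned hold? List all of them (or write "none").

States satisfying ¬owned: {Exclusive}.
States satisfying AG ¬owned: {Exclusive}.

{Exclusive}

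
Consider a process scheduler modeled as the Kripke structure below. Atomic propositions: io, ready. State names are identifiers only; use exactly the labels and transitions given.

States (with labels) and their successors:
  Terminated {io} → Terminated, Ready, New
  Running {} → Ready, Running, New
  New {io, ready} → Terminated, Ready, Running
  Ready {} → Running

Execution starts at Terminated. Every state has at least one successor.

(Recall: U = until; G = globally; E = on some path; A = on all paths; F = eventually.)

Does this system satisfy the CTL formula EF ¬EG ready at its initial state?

States satisfying ¬EG ready: {Terminated, Running, New, Ready}.
States satisfying EF ¬EG ready: {Terminated, Running, New, Ready}.
Some path from Terminated reaches a state where ¬EG ready holds.
Terminated ∈ Sat(EF ¬EG ready).

Holds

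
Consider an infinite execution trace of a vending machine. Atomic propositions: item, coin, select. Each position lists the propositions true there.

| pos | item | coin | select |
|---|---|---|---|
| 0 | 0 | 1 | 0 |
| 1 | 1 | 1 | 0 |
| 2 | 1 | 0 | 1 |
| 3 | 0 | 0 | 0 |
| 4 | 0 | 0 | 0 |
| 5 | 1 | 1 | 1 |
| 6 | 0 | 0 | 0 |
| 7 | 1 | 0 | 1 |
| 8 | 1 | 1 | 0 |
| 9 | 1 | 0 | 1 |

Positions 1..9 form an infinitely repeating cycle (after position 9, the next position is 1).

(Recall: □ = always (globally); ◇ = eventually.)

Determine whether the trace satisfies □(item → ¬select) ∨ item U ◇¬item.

item → ¬select must hold at every position from 0 onward. It fails at position 2, so □(item → ¬select) is false.
Positions where item holds: 1, 2, 5, 7, 8, 9.
Check ¬select at each: 1→ok, 2→fails, 5→fails, 7→fails, 8→ok, 9→fails.
Walking from position 0: ◇¬item first holds at position 0, and item holds at every earlier position along the way, so item U ◇¬item holds.
At position 0: □(item → ¬select) is false; item U ◇¬item is true; so □(item → ¬select) ∨ item U ◇¬item is true.

Holds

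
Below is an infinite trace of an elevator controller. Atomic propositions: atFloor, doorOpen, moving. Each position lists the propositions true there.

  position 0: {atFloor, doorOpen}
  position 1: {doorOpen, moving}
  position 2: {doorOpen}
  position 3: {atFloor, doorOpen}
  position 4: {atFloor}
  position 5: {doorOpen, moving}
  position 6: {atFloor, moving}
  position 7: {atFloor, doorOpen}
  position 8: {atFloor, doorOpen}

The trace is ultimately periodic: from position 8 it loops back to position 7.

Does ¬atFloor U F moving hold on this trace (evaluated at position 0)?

Yes

Walking from position 0: F moving first holds at position 0, and ¬atFloor holds at every earlier position along the way, so ¬atFloor U F moving holds.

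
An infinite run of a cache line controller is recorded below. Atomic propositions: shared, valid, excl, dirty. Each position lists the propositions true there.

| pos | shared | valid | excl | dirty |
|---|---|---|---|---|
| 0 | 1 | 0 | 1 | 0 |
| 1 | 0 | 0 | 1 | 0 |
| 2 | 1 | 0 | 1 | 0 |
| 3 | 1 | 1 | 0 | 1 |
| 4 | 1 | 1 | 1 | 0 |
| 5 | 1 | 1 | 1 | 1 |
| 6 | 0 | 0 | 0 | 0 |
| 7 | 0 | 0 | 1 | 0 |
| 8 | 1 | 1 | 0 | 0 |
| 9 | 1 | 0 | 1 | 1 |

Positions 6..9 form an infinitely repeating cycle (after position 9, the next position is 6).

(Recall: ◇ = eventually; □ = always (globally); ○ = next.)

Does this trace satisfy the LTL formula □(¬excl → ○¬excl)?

¬excl → ○¬excl must hold at every position from 0 onward. It fails at position 3, so □(¬excl → ○¬excl) is false.
Positions where ¬excl holds: 3, 6, 8.
Check ○¬excl at each: 3→fails, 6→fails, 8→fails.

No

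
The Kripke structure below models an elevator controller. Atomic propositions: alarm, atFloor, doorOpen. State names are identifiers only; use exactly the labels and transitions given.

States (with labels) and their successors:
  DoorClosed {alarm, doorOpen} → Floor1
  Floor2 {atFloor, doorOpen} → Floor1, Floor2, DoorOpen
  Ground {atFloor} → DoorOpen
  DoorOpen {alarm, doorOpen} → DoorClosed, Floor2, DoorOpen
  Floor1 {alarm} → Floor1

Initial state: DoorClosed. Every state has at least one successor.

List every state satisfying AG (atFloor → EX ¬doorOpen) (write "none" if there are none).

States satisfying atFloor → EX ¬doorOpen: {DoorClosed, Floor2, DoorOpen, Floor1}.
States satisfying AG (atFloor → EX ¬doorOpen): {DoorClosed, Floor2, DoorOpen, Floor1}.

{DoorClosed, Floor2, DoorOpen, Floor1}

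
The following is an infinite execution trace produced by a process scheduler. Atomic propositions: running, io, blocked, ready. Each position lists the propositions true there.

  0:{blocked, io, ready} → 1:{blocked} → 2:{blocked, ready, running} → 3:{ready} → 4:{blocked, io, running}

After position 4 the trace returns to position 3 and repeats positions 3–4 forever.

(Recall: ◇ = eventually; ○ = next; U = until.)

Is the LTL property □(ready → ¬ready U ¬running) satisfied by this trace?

ready → ¬ready U ¬running must hold at every position from 0 onward. It fails at position 2, so □(ready → ¬ready U ¬running) is false.
Positions where ready holds: 0, 2, 3.
Check ¬ready U ¬running at each: 0→ok, 2→fails, 3→ok.

No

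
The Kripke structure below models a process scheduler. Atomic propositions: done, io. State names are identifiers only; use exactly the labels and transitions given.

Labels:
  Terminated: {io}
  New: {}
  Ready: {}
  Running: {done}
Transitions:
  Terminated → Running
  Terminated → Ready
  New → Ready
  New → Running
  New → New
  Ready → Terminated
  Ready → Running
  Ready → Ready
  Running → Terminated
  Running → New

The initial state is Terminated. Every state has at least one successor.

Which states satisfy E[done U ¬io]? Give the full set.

{New, Ready, Running}

States satisfying done: {Running}.
States satisfying ¬io: {New, Ready, Running}.
States satisfying E[done U ¬io]: {New, Ready, Running}.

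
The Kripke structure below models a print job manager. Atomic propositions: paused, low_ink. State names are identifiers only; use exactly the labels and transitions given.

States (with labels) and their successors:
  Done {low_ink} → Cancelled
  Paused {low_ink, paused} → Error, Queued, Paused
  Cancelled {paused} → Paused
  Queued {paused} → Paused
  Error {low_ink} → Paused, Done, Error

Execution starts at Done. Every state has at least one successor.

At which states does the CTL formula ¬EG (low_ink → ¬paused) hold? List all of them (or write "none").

{Done, Paused, Cancelled, Queued}

States satisfying low_ink → ¬paused: {Done, Cancelled, Queued, Error}.
States satisfying EG (low_ink → ¬paused): {Error}.
States satisfying ¬EG (low_ink → ¬paused): {Done, Paused, Cancelled, Queued}.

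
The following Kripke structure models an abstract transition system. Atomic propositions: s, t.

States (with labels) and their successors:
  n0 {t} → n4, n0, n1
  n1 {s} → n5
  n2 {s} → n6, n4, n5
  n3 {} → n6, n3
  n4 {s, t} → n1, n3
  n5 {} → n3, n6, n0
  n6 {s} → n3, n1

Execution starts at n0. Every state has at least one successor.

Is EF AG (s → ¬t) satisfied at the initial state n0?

No

States satisfying AG (s → ¬t): ∅.
States satisfying EF AG (s → ¬t): ∅.
No suitable path/successor from n0 witnesses the formula.
n0 ∉ Sat(EF AG (s → ¬t)).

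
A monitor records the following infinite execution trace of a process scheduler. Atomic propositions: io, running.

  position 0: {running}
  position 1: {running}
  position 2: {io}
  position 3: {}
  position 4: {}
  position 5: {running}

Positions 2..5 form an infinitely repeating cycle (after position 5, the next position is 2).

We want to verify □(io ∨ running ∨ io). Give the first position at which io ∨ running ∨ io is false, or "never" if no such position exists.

Check io ∨ running ∨ io at each position in order: 0 ✓, 1 ✓, 2 ✓.
At position 3 the labels are {}, so io ∨ running ∨ io is false there. This is the first violation.

3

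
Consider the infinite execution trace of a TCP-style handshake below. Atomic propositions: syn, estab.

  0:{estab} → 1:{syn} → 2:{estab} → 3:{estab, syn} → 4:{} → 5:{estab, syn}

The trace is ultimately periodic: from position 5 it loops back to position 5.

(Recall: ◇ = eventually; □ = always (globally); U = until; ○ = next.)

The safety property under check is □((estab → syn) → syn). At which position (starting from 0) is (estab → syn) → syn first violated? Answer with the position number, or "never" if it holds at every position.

4

Check (estab → syn) → syn at each position in order: 0 ✓, 1 ✓, 2 ✓, 3 ✓.
At position 4 the labels are {}, so (estab → syn) → syn is false there. This is the first violation.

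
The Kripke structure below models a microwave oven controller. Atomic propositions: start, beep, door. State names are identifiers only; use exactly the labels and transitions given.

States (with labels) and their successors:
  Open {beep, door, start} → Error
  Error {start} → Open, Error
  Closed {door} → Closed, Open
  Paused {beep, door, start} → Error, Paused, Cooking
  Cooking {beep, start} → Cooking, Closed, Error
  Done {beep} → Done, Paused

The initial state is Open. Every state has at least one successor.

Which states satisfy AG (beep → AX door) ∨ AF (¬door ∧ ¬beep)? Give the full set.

{Open, Error}

States satisfying beep → AX door: {Error, Closed}.
States satisfying AG (beep → AX door): ∅.
States satisfying ¬door ∧ ¬beep: {Error}.
States satisfying AF (¬door ∧ ¬beep): {Open, Error}.
States satisfying AG (beep → AX door) ∨ AF (¬door ∧ ¬beep): {Open, Error}.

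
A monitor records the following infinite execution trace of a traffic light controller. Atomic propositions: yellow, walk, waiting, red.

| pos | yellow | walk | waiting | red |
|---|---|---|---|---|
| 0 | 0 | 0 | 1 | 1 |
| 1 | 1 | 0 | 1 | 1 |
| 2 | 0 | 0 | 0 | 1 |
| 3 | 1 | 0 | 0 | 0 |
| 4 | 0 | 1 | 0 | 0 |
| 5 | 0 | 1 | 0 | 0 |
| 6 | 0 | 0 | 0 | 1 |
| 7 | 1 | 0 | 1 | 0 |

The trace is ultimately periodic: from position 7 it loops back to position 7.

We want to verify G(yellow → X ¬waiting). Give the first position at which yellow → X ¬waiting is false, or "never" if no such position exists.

7

Check yellow → X ¬waiting at each position in order: 0 ✓, 1 ✓, 2 ✓, 3 ✓, 4 ✓, 5 ✓, 6 ✓.
At position 7 the labels are {waiting, yellow} and the next position 7 has {waiting, yellow}, so yellow → X ¬waiting is false there. This is the first violation.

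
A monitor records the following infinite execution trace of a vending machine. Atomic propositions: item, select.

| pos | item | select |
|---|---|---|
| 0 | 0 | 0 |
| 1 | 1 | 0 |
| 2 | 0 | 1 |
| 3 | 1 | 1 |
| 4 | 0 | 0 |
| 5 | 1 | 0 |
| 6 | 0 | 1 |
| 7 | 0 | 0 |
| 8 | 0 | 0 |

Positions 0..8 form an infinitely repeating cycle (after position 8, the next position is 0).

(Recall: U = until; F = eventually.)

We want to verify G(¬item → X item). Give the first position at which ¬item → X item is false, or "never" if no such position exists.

Check ¬item → X item at each position in order: 0 ✓, 1 ✓, 2 ✓, 3 ✓, 4 ✓, 5 ✓.
At position 6 the labels are {select} and the next position 7 has {}, so ¬item → X item is false there. This is the first violation.

6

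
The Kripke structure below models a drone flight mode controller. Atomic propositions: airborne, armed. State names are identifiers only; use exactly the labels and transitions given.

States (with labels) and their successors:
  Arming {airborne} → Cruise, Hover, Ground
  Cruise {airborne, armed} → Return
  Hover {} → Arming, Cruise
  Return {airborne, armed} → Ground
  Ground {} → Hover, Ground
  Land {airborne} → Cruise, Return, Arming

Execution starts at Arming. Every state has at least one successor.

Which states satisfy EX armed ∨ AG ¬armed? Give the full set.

{Arming, Cruise, Hover, Land}

States satisfying armed: {Cruise, Return}.
States satisfying EX armed: {Arming, Cruise, Hover, Land}.
States satisfying ¬armed: {Arming, Hover, Ground, Land}.
States satisfying AG ¬armed: ∅.
States satisfying EX armed ∨ AG ¬armed: {Arming, Cruise, Hover, Land}.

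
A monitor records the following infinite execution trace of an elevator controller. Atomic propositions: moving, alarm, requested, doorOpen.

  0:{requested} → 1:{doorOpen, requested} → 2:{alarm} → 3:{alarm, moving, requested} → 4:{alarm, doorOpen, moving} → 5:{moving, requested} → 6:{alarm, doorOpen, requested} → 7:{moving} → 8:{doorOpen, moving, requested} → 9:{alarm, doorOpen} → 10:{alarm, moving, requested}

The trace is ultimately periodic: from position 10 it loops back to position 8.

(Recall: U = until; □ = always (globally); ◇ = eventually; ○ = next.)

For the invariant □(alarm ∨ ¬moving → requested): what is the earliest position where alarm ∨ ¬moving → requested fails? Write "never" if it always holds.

Check alarm ∨ ¬moving → requested at each position in order: 0 ✓, 1 ✓.
At position 2 the labels are {alarm}, so alarm ∨ ¬moving → requested is false there. This is the first violation.

2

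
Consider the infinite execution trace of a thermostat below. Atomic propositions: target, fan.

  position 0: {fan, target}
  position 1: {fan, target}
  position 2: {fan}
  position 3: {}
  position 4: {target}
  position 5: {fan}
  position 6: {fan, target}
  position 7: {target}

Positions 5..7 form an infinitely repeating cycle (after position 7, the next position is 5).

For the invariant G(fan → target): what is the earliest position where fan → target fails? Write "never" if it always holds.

Check fan → target at each position in order: 0 ✓, 1 ✓.
At position 2 the labels are {fan}, so fan → target is false there. This is the first violation.

2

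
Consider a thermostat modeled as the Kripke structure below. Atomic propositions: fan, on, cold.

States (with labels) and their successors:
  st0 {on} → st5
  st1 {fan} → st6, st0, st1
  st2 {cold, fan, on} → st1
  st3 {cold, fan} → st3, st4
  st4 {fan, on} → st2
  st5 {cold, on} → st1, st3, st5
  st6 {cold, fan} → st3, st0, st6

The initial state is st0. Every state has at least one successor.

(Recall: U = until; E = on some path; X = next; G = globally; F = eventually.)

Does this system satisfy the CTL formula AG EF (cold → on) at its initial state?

Holds

States satisfying EF (cold → on): {st0, st1, st2, st3, st4, st5, st6}.
States satisfying AG EF (cold → on): {st0, st1, st2, st3, st4, st5, st6}.
Every state reachable from st0 satisfies EF (cold → on).
st0 ∈ Sat(AG EF (cold → on)).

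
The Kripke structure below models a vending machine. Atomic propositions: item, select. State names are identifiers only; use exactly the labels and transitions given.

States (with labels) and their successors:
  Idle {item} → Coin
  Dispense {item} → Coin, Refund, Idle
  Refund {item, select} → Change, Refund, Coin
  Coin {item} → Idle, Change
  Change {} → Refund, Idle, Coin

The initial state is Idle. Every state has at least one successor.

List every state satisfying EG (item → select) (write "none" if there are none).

{Refund, Change}

States satisfying item → select: {Refund, Change}.
States satisfying EG (item → select): {Refund, Change}.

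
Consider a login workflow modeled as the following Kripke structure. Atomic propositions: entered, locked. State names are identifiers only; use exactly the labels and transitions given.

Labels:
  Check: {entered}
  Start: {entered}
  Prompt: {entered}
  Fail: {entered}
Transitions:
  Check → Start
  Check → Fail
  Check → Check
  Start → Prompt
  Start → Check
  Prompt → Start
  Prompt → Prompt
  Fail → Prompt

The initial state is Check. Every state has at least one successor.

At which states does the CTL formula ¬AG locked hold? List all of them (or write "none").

States satisfying locked: ∅.
States satisfying AG locked: ∅.
States satisfying ¬AG locked: {Check, Start, Prompt, Fail}.

{Check, Start, Prompt, Fail}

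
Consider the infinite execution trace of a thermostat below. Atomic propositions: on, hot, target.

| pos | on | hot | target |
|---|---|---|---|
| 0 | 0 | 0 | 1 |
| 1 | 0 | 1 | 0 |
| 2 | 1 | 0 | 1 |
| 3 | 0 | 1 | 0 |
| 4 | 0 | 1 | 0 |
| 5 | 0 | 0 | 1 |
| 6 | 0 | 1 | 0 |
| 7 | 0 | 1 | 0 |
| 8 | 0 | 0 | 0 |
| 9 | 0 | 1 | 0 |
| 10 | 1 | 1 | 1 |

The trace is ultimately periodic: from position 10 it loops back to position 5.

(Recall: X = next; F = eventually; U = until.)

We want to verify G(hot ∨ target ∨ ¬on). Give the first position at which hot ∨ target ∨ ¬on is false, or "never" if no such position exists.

never

hot ∨ target ∨ ¬on holds at every position 0..10, and those are all the positions the trace ever visits, so the invariant G(hot ∨ target ∨ ¬on) is never violated.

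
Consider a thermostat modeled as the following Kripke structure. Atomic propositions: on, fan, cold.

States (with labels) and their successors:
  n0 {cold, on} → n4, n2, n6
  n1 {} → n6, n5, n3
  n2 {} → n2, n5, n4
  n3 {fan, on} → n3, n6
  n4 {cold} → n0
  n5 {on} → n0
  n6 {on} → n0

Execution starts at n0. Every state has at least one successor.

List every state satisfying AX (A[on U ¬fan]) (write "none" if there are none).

{n0, n2, n4, n5, n6}

States satisfying A[on U ¬fan]: {n0, n1, n2, n4, n5, n6}.
States satisfying AX (A[on U ¬fan]): {n0, n2, n4, n5, n6}.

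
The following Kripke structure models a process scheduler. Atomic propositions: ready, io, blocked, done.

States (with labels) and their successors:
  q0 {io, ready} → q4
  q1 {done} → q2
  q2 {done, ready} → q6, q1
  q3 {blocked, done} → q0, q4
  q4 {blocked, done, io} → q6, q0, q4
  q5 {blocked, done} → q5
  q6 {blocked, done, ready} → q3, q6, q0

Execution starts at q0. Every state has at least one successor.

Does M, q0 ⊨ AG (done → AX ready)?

States satisfying done → AX ready: {q0, q1}.
States satisfying AG (done → AX ready): ∅.
q3 is reachable from q0 and violates done → AX ready, so AG fails at q0.
q0 ∉ Sat(AG (done → AX ready)).

Does not hold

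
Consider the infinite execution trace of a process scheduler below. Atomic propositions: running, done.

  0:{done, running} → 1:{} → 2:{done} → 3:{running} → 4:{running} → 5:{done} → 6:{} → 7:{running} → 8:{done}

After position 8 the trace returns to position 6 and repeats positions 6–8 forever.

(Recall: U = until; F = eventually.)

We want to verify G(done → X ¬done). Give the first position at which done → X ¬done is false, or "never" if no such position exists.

done → X ¬done holds at every position 0..8, and those are all the positions the trace ever visits, so the invariant G(done → X ¬done) is never violated.

never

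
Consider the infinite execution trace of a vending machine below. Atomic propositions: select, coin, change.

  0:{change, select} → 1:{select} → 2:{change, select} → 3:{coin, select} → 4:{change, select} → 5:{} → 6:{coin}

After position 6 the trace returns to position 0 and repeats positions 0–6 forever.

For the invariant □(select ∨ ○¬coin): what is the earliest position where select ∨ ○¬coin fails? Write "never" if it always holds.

Check select ∨ ○¬coin at each position in order: 0 ✓, 1 ✓, 2 ✓, 3 ✓, 4 ✓.
At position 5 the labels are {} and the next position 6 has {coin}, so select ∨ ○¬coin is false there. This is the first violation.

5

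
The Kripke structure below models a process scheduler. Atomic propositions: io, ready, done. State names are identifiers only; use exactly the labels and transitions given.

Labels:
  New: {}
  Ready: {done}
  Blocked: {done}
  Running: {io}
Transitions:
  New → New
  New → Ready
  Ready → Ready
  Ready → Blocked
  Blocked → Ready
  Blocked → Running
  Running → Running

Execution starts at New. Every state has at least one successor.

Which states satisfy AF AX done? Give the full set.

States satisfying AX done: {Ready}.
States satisfying AF AX done: {Ready}.

{Ready}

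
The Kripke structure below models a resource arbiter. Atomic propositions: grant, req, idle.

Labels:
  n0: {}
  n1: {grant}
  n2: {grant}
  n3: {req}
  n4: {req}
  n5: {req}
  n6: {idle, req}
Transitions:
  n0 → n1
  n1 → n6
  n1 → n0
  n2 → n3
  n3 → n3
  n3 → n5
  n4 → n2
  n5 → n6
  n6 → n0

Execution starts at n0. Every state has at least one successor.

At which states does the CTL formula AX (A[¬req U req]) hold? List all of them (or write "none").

States satisfying A[¬req U req]: {n2, n3, n4, n5, n6}.
States satisfying AX (A[¬req U req]): {n2, n3, n4, n5}.

{n2, n3, n4, n5}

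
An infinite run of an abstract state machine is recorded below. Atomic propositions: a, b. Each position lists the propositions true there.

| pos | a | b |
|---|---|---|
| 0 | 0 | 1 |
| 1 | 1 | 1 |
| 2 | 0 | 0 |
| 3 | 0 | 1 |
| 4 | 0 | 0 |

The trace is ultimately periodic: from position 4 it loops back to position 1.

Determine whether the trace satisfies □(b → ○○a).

b → ○○a must hold at every position from 0 onward. It fails at position 0, so □(b → ○○a) is false.
Positions where b holds: 0, 1, 3.
Check ○○a at each: 0→fails, 1→fails, 3→ok.

Violated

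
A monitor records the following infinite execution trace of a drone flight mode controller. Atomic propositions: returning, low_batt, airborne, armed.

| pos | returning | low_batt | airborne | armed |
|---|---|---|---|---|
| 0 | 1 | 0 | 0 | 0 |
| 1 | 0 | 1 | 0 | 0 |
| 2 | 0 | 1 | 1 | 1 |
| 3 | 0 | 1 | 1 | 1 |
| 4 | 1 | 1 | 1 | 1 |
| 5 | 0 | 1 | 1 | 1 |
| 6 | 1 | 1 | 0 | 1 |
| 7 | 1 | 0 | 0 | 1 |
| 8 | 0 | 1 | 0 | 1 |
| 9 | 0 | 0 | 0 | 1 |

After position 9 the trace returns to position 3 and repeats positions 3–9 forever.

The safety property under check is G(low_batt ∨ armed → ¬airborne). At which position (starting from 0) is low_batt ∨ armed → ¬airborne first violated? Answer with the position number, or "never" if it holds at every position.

Check low_batt ∨ armed → ¬airborne at each position in order: 0 ✓, 1 ✓.
At position 2 the labels are {airborne, armed, low_batt}, so low_batt ∨ armed → ¬airborne is false there. This is the first violation.

2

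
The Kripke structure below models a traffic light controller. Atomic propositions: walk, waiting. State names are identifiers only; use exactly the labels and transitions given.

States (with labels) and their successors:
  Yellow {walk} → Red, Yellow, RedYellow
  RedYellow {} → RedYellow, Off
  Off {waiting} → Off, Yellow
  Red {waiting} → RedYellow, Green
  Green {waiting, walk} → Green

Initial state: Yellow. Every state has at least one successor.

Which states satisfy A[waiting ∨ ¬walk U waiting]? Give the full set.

{Off, Red, Green}

States satisfying waiting ∨ ¬walk: {RedYellow, Off, Red, Green}.
States satisfying waiting: {Off, Red, Green}.
States satisfying A[waiting ∨ ¬walk U waiting]: {Off, Red, Green}.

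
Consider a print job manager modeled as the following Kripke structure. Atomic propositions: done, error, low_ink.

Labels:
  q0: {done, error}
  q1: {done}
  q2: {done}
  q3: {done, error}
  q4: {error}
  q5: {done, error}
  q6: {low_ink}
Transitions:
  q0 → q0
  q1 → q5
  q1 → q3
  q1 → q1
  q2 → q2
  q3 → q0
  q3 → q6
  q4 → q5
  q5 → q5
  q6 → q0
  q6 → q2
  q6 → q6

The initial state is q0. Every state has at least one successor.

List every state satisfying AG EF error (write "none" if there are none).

{q0, q4, q5}

States satisfying EF error: {q0, q1, q3, q4, q5, q6}.
States satisfying AG EF error: {q0, q4, q5}.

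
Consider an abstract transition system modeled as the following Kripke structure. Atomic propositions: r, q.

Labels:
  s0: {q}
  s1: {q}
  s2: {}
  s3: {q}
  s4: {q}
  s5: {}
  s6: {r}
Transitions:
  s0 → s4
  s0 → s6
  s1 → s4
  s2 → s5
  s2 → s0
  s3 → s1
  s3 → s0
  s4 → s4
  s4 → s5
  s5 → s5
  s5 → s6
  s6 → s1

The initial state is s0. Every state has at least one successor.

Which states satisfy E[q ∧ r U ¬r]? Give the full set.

{s0, s1, s2, s3, s4, s5}

States satisfying q ∧ r: ∅.
States satisfying ¬r: {s0, s1, s2, s3, s4, s5}.
States satisfying E[q ∧ r U ¬r]: {s0, s1, s2, s3, s4, s5}.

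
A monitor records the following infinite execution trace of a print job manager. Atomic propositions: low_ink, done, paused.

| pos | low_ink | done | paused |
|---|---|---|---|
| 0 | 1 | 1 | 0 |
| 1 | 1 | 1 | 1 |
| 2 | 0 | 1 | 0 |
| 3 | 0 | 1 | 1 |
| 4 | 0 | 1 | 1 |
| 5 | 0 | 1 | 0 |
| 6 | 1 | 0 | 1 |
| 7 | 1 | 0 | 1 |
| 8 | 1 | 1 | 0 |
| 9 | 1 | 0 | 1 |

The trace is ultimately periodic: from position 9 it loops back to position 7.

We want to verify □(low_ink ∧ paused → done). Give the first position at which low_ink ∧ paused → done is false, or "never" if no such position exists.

Check low_ink ∧ paused → done at each position in order: 0 ✓, 1 ✓, 2 ✓, 3 ✓, 4 ✓, 5 ✓.
At position 6 the labels are {low_ink, paused}, so low_ink ∧ paused → done is false there. This is the first violation.

6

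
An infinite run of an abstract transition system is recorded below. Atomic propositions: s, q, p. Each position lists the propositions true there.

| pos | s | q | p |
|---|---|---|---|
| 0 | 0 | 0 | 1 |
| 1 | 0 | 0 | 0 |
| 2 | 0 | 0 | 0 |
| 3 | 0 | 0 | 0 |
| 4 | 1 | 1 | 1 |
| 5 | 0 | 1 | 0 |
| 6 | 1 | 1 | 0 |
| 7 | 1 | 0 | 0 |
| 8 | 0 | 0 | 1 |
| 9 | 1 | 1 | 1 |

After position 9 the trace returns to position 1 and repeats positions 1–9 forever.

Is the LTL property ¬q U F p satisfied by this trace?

Walking from position 0: F p first holds at position 0, and ¬q holds at every earlier position along the way, so ¬q U F p holds.

Holds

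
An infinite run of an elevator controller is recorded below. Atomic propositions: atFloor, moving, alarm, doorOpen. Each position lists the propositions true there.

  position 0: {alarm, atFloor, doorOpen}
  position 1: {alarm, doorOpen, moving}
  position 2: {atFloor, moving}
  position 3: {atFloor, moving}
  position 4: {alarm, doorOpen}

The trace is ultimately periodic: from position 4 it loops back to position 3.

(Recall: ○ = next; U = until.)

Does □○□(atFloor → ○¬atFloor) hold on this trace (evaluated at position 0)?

No

○□(atFloor → ○¬atFloor) must hold at every position from 0 onward. It fails at position 0, so □○□(atFloor → ○¬atFloor) is false.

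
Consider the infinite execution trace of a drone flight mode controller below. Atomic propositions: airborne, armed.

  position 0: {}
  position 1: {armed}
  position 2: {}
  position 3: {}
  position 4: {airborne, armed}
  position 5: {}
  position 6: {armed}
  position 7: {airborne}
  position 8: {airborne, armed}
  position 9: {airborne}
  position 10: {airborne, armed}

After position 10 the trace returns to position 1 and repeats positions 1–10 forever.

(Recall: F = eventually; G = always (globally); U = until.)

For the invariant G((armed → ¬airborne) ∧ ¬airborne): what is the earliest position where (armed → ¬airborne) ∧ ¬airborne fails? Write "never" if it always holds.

Check (armed → ¬airborne) ∧ ¬airborne at each position in order: 0 ✓, 1 ✓, 2 ✓, 3 ✓.
At position 4 the labels are {airborne, armed}, so (armed → ¬airborne) ∧ ¬airborne is false there. This is the first violation.

4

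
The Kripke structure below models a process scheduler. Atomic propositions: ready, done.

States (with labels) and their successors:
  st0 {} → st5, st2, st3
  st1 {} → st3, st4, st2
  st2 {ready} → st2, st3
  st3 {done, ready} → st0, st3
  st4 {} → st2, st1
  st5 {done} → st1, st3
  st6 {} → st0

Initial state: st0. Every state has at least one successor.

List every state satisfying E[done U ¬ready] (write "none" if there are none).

States satisfying done: {st3, st5}.
States satisfying ¬ready: {st0, st1, st4, st5, st6}.
States satisfying E[done U ¬ready]: {st0, st1, st3, st4, st5, st6}.

{st0, st1, st3, st4, st5, st6}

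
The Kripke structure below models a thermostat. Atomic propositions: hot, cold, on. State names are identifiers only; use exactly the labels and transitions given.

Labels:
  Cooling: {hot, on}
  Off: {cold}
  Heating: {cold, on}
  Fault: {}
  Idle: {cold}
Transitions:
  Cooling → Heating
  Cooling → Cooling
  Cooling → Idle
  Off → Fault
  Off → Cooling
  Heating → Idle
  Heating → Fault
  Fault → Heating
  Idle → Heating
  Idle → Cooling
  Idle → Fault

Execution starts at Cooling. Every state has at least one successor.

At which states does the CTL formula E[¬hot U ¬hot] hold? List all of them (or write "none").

States satisfying ¬hot: {Off, Heating, Fault, Idle}.
States satisfying E[¬hot U ¬hot]: {Off, Heating, Fault, Idle}.

{Off, Heating, Fault, Idle}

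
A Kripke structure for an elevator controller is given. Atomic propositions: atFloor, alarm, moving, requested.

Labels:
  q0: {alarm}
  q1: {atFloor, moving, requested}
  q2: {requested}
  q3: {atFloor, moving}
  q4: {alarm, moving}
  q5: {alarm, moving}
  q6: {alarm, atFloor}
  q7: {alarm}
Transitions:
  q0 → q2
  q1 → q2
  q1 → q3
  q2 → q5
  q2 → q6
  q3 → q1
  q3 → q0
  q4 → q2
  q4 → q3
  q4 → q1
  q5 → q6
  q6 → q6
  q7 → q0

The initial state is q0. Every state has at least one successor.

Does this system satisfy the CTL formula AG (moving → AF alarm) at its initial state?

Satisfied

States satisfying moving → AF alarm: {q0, q2, q4, q5, q6, q7}.
States satisfying AG (moving → AF alarm): {q0, q2, q5, q6, q7}.
Every state reachable from q0 satisfies moving → AF alarm.
q0 ∈ Sat(AG (moving → AF alarm)).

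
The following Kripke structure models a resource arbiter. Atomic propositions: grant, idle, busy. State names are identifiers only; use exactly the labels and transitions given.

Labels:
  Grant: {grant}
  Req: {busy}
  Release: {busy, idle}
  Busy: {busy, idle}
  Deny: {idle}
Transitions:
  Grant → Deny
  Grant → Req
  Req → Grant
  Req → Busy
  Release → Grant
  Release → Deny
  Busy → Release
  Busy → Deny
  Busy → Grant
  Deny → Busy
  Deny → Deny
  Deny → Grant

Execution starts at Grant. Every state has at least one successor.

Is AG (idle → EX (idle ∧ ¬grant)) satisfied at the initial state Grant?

Satisfied

States satisfying idle → EX (idle ∧ ¬grant): {Grant, Req, Release, Busy, Deny}.
States satisfying AG (idle → EX (idle ∧ ¬grant)): {Grant, Req, Release, Busy, Deny}.
Every state reachable from Grant satisfies idle → EX (idle ∧ ¬grant).
Grant ∈ Sat(AG (idle → EX (idle ∧ ¬grant))).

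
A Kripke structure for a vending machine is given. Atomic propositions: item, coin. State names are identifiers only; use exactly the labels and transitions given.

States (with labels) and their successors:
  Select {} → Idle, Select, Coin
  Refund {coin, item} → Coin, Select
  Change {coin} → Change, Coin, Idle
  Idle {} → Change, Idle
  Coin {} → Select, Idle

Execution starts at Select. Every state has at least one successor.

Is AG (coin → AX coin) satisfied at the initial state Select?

Violated

States satisfying coin → AX coin: {Select, Idle, Coin}.
States satisfying AG (coin → AX coin): ∅.
Change is reachable from Select and violates coin → AX coin, so AG fails at Select.
Select ∉ Sat(AG (coin → AX coin)).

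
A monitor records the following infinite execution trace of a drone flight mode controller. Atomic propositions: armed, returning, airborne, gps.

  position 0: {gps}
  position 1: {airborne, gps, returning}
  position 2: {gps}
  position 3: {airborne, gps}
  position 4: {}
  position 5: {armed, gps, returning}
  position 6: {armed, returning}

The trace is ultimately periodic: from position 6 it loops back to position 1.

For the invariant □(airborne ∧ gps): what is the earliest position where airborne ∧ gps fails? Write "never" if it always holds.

0

At position 0 the labels are {gps}, so airborne ∧ gps is false there. This is the first violation.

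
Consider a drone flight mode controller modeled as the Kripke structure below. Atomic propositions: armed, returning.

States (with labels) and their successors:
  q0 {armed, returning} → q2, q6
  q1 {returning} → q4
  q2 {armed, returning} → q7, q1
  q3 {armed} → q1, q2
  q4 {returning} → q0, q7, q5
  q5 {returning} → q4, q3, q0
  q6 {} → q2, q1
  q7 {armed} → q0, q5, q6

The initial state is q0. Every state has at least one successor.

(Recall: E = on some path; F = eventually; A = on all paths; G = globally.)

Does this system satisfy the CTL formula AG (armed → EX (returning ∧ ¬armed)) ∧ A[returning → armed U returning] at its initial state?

No

States satisfying armed → EX (returning ∧ ¬armed): {q1, q2, q3, q4, q5, q6, q7}.
States satisfying AG (armed → EX (returning ∧ ¬armed)): ∅.
States satisfying returning → armed: {q0, q2, q3, q6, q7}.
States satisfying returning: {q0, q1, q2, q4, q5}.
States satisfying A[returning → armed U returning]: {q0, q1, q2, q3, q4, q5, q6, q7}.
States satisfying AG (armed → EX (returning ∧ ¬armed)) ∧ A[returning → armed U returning]: ∅.
q0 ∉ Sat(AG (armed → EX (returning ∧ ¬armed)) ∧ A[returning → armed U returning]).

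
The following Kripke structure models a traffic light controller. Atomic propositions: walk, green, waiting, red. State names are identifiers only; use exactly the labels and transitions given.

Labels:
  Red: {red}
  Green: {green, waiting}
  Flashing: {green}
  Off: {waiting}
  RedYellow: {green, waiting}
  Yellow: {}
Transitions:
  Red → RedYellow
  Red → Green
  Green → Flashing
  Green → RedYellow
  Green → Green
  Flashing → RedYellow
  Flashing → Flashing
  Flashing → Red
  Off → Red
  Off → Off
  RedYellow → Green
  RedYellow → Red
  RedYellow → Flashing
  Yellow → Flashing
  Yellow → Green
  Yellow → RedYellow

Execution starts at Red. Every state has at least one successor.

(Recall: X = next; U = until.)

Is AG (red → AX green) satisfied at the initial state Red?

Yes

States satisfying red → AX green: {Red, Green, Flashing, Off, RedYellow, Yellow}.
States satisfying AG (red → AX green): {Red, Green, Flashing, Off, RedYellow, Yellow}.
Every state reachable from Red satisfies red → AX green.
Red ∈ Sat(AG (red → AX green)).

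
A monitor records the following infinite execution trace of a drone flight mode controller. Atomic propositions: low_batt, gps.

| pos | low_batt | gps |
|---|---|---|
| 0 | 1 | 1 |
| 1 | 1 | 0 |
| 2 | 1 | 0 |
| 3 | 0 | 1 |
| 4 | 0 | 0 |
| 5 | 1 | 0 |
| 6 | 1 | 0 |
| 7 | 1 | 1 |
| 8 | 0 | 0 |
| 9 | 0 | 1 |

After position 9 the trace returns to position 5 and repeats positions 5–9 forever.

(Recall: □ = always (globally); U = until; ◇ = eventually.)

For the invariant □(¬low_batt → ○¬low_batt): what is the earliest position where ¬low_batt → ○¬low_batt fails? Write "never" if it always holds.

Check ¬low_batt → ○¬low_batt at each position in order: 0 ✓, 1 ✓, 2 ✓, 3 ✓.
At position 4 the labels are {} and the next position 5 has {low_batt}, so ¬low_batt → ○¬low_batt is false there. This is the first violation.

4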